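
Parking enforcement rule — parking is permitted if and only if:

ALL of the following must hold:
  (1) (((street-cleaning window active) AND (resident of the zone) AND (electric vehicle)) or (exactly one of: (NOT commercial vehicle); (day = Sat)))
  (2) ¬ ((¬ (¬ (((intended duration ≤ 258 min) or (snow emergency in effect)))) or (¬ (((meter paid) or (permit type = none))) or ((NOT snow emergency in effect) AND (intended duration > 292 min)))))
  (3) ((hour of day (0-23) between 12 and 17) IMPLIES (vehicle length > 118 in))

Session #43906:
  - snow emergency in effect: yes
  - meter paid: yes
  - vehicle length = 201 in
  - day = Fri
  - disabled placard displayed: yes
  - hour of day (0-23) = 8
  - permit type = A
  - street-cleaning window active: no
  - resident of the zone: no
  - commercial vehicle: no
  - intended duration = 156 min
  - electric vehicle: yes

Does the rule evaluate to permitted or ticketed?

Atomic conditions:
  street-cleaning window active: no → false
  resident of the zone: no → false
  electric vehicle: yes → true
  NOT commercial vehicle: no → true
  day = Sat: Fri == Sat is false
  intended duration ≤ 258 min: 156 ≤ 258 is true
  snow emergency in effect: yes → true
  meter paid: yes → true
  permit type = none: A == none is false
  NOT snow emergency in effect: yes → false
  intended duration > 292 min: 156 > 292 is false
  hour of day (0-23) between 12 and 17: 8 in [12, 17] is false
  vehicle length > 118 in: 201 > 118 is true
Combine:
[1.1] false AND false AND true = false
[1.2] exactly-one(true, false) = true
[1] false OR true = true
[2.1.1.1.1] true OR true = true
[2.1.1.1] NOT true = false
[2.1.1] NOT false = true
[2.1.2.1.1] true OR false = true
[2.1.2.1] NOT true = false
[2.1.2.2] false AND false = false
[2.1.2] false OR false = false
[2.1] true OR false = true
[2] NOT true = false
[3] false → true (antecedent false ⇒ implication holds) = true
[root] true AND false AND true = false
Overall: false → ticketed

Ticketed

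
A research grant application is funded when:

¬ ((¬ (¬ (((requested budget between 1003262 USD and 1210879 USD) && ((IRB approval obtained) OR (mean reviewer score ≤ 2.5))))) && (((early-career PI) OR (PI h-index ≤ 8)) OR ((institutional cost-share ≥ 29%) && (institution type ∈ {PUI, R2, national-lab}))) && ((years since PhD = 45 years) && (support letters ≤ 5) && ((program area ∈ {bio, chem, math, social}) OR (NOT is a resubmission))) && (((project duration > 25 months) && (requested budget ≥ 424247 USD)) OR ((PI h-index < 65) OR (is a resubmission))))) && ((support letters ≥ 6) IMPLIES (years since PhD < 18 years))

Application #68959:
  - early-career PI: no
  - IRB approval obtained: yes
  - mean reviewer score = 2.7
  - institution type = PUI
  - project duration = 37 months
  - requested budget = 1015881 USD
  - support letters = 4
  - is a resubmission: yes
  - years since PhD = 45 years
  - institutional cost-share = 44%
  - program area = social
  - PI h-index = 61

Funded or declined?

Declined

Atomic conditions:
  requested budget between 1003262 USD and 1210879 USD: 1015881 in [1003262, 1210879] is true
  IRB approval obtained: yes → true
  mean reviewer score ≤ 2.5: 2.7 ≤ 2.5 is false
  early-career PI: no → false
  PI h-index ≤ 8: 61 ≤ 8 is false
  institutional cost-share ≥ 29%: 44 ≥ 29 is true
  institution type ∈ {PUI, R2, national-lab}: PUI is in the set → true
  years since PhD = 45 years: 45 == 45 is true
  support letters ≤ 5: 4 ≤ 5 is true
  program area ∈ {bio, chem, math, social}: social is in the set → true
  NOT is a resubmission: yes → false
  project duration > 25 months: 37 > 25 is true
  requested budget ≥ 424247 USD: 1015881 ≥ 424247 is true
  PI h-index < 65: 61 < 65 is true
  is a resubmission: yes → true
  support letters ≥ 6: 4 ≥ 6 is false
  years since PhD < 18 years: 45 < 18 is false
Combine:
[1.1.1.1.1.2] true OR false = true
[1.1.1.1.1] true AND true = true
[1.1.1.1] NOT true = false
[1.1.1] NOT false = true
[1.1.2.1] false OR false = false
[1.1.2.2] true AND true = true
[1.1.2] false OR true = true
[1.1.3.3] true OR false = true
[1.1.3] true AND true AND true = true
[1.1.4.1] true AND true = true
[1.1.4.2] true OR true = true
[1.1.4] true OR true = true
[1.1] true AND true AND true AND true = true
[1] NOT true = false
[2] false → false (antecedent false ⇒ implication holds) = true
[root] false AND true = false
Overall: false → declined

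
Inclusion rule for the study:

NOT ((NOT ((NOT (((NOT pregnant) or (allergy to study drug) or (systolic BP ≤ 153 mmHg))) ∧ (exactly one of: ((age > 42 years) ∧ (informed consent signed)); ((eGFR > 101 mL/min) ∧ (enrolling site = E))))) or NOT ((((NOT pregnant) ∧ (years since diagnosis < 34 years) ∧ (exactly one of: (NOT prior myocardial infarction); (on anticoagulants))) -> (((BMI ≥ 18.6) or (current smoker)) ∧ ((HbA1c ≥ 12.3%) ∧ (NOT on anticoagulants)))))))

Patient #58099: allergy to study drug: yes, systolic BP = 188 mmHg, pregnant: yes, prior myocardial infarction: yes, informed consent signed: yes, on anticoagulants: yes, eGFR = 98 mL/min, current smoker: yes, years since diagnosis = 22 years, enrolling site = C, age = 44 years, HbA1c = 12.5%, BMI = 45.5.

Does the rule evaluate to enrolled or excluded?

Atomic conditions:
  NOT pregnant: yes → false
  allergy to study drug: yes → true
  systolic BP ≤ 153 mmHg: 188 ≤ 153 is false
  age > 42 years: 44 > 42 is true
  informed consent signed: yes → true
  eGFR > 101 mL/min: 98 > 101 is false
  enrolling site = E: C == E is false
  years since diagnosis < 34 years: 22 < 34 is true
  NOT prior myocardial infarction: yes → false
  on anticoagulants: yes → true
  BMI ≥ 18.6: 45.5 ≥ 18.6 is true
  current smoker: yes → true
  HbA1c ≥ 12.3%: 12.5 ≥ 12.3 is true
  NOT on anticoagulants: yes → false
Combine:
[1.1.1.1.1] false OR true OR false = true
[1.1.1.1] NOT true = false
[1.1.1.2.1] true AND true = true
[1.1.1.2.2] false AND false = false
[1.1.1.2] exactly-one(true, false) = true
[1.1.1] false AND true = false
[1.1] NOT false = true
[1.2.1.1.3] exactly-one(false, true) = true
[1.2.1.1] false AND true AND true = false
[1.2.1.2.1] true OR true = true
[1.2.1.2.2] true AND false = false
[1.2.1.2] true AND false = false
[1.2.1] false → false (antecedent false ⇒ implication holds) = true
[1.2] NOT true = false
[1] true OR false = true
[root] NOT true = false
Overall: false → excluded

Excluded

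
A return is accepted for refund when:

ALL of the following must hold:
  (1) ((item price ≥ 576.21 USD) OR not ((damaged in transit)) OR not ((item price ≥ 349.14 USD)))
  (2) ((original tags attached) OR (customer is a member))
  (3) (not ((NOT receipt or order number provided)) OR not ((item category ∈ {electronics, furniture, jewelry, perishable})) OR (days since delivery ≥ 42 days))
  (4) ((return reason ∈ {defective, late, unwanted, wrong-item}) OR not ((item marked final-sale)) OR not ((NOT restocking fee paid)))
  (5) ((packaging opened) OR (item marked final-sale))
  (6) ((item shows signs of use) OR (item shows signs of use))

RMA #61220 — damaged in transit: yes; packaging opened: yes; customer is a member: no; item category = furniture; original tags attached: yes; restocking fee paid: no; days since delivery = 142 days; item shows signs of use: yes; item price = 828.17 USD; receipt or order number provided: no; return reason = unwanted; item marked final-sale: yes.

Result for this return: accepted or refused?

Accepted

Atomic conditions:
  item price ≥ 576.21 USD: 828.17 ≥ 576.21 is true
  damaged in transit: yes → true
  item price ≥ 349.14 USD: 828.17 ≥ 349.14 is true
  original tags attached: yes → true
  customer is a member: no → false
  NOT receipt or order number provided: no → true
  item category ∈ {electronics, furniture, jewelry, perishable}: furniture is in the set → true
  days since delivery ≥ 42 days: 142 ≥ 42 is true
  return reason ∈ {defective, late, unwanted, wrong-item}: unwanted is in the set → true
  item marked final-sale: yes → true
  NOT restocking fee paid: no → true
  packaging opened: yes → true
  item shows signs of use: yes → true
Combine:
[1.2] NOT true = false
[1.3] NOT true = false
[1] true OR false OR false = true
[2] true OR false = true
[3.1] NOT true = false
[3.2] NOT true = false
[3] false OR false OR true = true
[4.2] NOT true = false
[4.3] NOT true = false
[4] true OR false OR false = true
[5] true OR true = true
[6] true OR true = true
[root] true AND true AND true AND true AND true AND true = true
Overall: true → accepted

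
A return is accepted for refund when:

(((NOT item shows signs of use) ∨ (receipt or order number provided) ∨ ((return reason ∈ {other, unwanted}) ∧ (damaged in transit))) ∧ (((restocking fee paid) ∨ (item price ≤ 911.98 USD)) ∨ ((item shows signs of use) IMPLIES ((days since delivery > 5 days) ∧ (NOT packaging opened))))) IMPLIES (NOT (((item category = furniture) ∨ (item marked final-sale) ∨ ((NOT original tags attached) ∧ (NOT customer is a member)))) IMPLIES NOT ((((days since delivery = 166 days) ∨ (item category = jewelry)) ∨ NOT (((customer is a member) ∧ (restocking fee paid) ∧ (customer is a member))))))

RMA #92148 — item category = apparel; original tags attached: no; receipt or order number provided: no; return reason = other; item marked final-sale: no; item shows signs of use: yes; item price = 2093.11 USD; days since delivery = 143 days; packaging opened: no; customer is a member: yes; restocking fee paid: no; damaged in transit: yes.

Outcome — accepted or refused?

Atomic conditions:
  NOT item shows signs of use: yes → false
  receipt or order number provided: no → false
  return reason ∈ {other, unwanted}: other is in the set → true
  damaged in transit: yes → true
  restocking fee paid: no → false
  item price ≤ 911.98 USD: 2093.11 ≤ 911.98 is false
  item shows signs of use: yes → true
  days since delivery > 5 days: 143 > 5 is true
  NOT packaging opened: no → true
  item category = furniture: apparel == furniture is false
  item marked final-sale: no → false
  NOT original tags attached: no → true
  NOT customer is a member: yes → false
  days since delivery = 166 days: 143 == 166 is false
  item category = jewelry: apparel == jewelry is false
  customer is a member: yes → true
Combine:
[1.1.3] true AND true = true
[1.1] false OR false OR true = true
[1.2.1] false OR false = false
[1.2.2.2] true AND true = true
[1.2.2] true → true = true
[1.2] false OR true = true
[1] true AND true = true
[2.1.1.3] true AND false = false
[2.1.1] false OR false OR false = false
[2.1] NOT false = true
[2.2.1.1] false OR false = false
[2.2.1.2.1] true AND false AND true = false
[2.2.1.2] NOT false = true
[2.2.1] false OR true = true
[2.2] NOT true = false
[2] true → false = false
[root] true → false = false
Overall: false → refused

Refused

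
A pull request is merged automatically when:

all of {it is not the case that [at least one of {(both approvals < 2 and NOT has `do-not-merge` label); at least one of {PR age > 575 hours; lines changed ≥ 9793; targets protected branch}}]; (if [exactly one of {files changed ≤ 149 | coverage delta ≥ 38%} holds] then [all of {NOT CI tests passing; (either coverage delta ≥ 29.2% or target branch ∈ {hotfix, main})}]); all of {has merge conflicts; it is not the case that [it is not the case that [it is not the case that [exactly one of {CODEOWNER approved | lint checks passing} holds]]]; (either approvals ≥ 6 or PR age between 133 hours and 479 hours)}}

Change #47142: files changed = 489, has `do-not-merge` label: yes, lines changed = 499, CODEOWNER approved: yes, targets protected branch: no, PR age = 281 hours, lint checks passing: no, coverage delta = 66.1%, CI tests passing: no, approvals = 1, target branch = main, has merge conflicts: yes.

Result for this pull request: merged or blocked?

Atomic conditions:
  approvals < 2: 1 < 2 is true
  NOT has `do-not-merge` label: yes → false
  PR age > 575 hours: 281 > 575 is false
  lines changed ≥ 9793: 499 ≥ 9793 is false
  targets protected branch: no → false
  files changed ≤ 149: 489 ≤ 149 is false
  coverage delta ≥ 38%: 66.1 ≥ 38 is true
  NOT CI tests passing: no → true
  coverage delta ≥ 29.2%: 66.1 ≥ 29.2 is true
  target branch ∈ {hotfix, main}: main is in the set → true
  has merge conflicts: yes → true
  CODEOWNER approved: yes → true
  lint checks passing: no → false
  approvals ≥ 6: 1 ≥ 6 is false
  PR age between 133 hours and 479 hours: 281 in [133, 479] is true
Combine:
[1.1.1] true AND false = false
[1.1.2] false OR false OR false = false
[1.1] false OR false = false
[1] NOT false = true
[2.1] exactly-one(false, true) = true
[2.2.2] true OR true = true
[2.2] true AND true = true
[2] true → true = true
[3.2.1.1.1] exactly-one(true, false) = true
[3.2.1.1] NOT true = false
[3.2.1] NOT false = true
[3.2] NOT true = false
[3.3] false OR true = true
[3] true AND false AND true = false
[root] true AND true AND false = false
Overall: false → blocked

Blocked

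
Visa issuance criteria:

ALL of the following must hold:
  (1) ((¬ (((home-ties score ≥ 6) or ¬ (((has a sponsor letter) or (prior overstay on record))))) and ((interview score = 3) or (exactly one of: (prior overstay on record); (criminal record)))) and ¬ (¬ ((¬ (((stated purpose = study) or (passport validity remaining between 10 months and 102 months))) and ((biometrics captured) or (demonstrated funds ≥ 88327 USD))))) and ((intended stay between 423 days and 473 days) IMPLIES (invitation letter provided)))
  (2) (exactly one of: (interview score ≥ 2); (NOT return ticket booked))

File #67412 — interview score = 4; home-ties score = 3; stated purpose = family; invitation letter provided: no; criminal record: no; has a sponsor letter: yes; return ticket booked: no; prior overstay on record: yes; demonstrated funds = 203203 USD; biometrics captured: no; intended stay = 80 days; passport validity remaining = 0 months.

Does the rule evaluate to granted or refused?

Refused

Atomic conditions:
  home-ties score ≥ 6: 3 ≥ 6 is false
  has a sponsor letter: yes → true
  prior overstay on record: yes → true
  interview score = 3: 4 == 3 is false
  criminal record: no → false
  stated purpose = study: family == study is false
  passport validity remaining between 10 months and 102 months: 0 in [10, 102] is false
  biometrics captured: no → false
  demonstrated funds ≥ 88327 USD: 203203 ≥ 88327 is true
  intended stay between 423 days and 473 days: 80 in [423, 473] is false
  invitation letter provided: no → false
  interview score ≥ 2: 4 ≥ 2 is true
  NOT return ticket booked: no → true
Combine:
[1.1.1.1.2.1] true OR true = true
[1.1.1.1.2] NOT true = false
[1.1.1.1] false OR false = false
[1.1.1] NOT false = true
[1.1.2.2] exactly-one(true, false) = true
[1.1.2] false OR true = true
[1.1] true AND true = true
[1.2.1.1.1.1] false OR false = false
[1.2.1.1.1] NOT false = true
[1.2.1.1.2] false OR true = true
[1.2.1.1] true AND true = true
[1.2.1] NOT true = false
[1.2] NOT false = true
[1.3] false → false (antecedent false ⇒ implication holds) = true
[1] true AND true AND true = true
[2] exactly-one(true, true) = false
[root] true AND false = false
Overall: false → refused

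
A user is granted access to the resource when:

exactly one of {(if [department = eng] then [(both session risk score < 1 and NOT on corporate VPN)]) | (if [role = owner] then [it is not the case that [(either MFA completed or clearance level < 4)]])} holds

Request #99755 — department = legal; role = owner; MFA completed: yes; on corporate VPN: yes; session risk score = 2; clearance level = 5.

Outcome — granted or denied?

Atomic conditions:
  department = eng: legal == eng is false
  session risk score < 1: 2 < 1 is false
  NOT on corporate VPN: yes → false
  role = owner: owner == owner is true
  MFA completed: yes → true
  clearance level < 4: 5 < 4 is false
Combine:
[1.2] false AND false = false
[1] false → false (antecedent false ⇒ implication holds) = true
[2.2.1] true OR false = true
[2.2] NOT true = false
[2] true → false = false
[root] exactly-one(true, false) = true
Overall: true → granted

Granted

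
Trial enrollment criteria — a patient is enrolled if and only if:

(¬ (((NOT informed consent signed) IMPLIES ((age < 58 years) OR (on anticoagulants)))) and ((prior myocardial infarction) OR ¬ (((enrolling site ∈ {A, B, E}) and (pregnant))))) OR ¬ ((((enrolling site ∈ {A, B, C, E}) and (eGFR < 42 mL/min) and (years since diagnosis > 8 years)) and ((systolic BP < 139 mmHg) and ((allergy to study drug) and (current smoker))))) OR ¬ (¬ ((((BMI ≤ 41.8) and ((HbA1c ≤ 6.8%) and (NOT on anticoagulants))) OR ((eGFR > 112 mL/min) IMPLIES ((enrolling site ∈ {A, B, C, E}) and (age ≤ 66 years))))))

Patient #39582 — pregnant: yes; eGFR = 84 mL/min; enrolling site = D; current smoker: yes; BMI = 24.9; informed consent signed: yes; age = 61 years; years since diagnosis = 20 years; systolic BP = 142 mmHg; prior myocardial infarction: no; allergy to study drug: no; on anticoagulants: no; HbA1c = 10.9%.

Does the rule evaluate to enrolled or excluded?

Atomic conditions:
  NOT informed consent signed: yes → false
  age < 58 years: 61 < 58 is false
  on anticoagulants: no → false
  prior myocardial infarction: no → false
  enrolling site ∈ {A, B, E}: D is not in the set → false
  pregnant: yes → true
  enrolling site ∈ {A, B, C, E}: D is not in the set → false
  eGFR < 42 mL/min: 84 < 42 is false
  years since diagnosis > 8 years: 20 > 8 is true
  systolic BP < 139 mmHg: 142 < 139 is false
  allergy to study drug: no → false
  current smoker: yes → true
  BMI ≤ 41.8: 24.9 ≤ 41.8 is true
  HbA1c ≤ 6.8%: 10.9 ≤ 6.8 is false
  NOT on anticoagulants: no → true
  eGFR > 112 mL/min: 84 > 112 is false
  age ≤ 66 years: 61 ≤ 66 is true
Combine:
[1.1.1.2] false OR false = false
[1.1.1] false → false (antecedent false ⇒ implication holds) = true
[1.1] NOT true = false
[1.2.2.1] false AND true = false
[1.2.2] NOT false = true
[1.2] false OR true = true
[1] false AND true = false
[2.1.1] false AND false AND true = false
[2.1.2.2] false AND true = false
[2.1.2] false AND false = false
[2.1] false AND false = false
[2] NOT false = true
[3.1.1.1.2] false AND true = false
[3.1.1.1] true AND false = false
[3.1.1.2.2] false AND true = false
[3.1.1.2] false → false (antecedent false ⇒ implication holds) = true
[3.1.1] false OR true = true
[3.1] NOT true = false
[3] NOT false = true
[root] false OR true OR true = true
Overall: true → enrolled

Enrolled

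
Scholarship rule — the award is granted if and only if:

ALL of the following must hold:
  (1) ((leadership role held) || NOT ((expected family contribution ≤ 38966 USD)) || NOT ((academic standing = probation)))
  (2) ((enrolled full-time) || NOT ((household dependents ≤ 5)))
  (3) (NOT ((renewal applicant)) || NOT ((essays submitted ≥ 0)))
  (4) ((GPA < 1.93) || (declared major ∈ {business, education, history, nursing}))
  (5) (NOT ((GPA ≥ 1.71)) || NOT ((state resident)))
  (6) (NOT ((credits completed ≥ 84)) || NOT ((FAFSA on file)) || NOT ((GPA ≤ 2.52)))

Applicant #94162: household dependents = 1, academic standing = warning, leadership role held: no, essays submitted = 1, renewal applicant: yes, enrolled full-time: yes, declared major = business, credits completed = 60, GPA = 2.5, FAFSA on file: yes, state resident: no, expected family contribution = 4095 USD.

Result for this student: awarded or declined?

Atomic conditions:
  leadership role held: no → false
  expected family contribution ≤ 38966 USD: 4095 ≤ 38966 is true
  academic standing = probation: warning == probation is false
  enrolled full-time: yes → true
  household dependents ≤ 5: 1 ≤ 5 is true
  renewal applicant: yes → true
  essays submitted ≥ 0: 1 ≥ 0 is true
  GPA < 1.93: 2.5 < 1.93 is false
  declared major ∈ {business, education, history, nursing}: business is in the set → true
  GPA ≥ 1.71: 2.5 ≥ 1.71 is true
  state resident: no → false
  credits completed ≥ 84: 60 ≥ 84 is false
  FAFSA on file: yes → true
  GPA ≤ 2.52: 2.5 ≤ 2.52 is true
Combine:
[1.2] NOT true = false
[1.3] NOT false = true
[1] false OR false OR true = true
[2.2] NOT true = false
[2] true OR false = true
[3.1] NOT true = false
[3.2] NOT true = false
[3] false OR false = false
[4] false OR true = true
[5.1] NOT true = false
[5.2] NOT false = true
[5] false OR true = true
[6.1] NOT false = true
[6.2] NOT true = false
[6.3] NOT true = false
[6] true OR false OR false = true
[root] true AND true AND false AND true AND true AND true = false
Overall: false → declined

Declined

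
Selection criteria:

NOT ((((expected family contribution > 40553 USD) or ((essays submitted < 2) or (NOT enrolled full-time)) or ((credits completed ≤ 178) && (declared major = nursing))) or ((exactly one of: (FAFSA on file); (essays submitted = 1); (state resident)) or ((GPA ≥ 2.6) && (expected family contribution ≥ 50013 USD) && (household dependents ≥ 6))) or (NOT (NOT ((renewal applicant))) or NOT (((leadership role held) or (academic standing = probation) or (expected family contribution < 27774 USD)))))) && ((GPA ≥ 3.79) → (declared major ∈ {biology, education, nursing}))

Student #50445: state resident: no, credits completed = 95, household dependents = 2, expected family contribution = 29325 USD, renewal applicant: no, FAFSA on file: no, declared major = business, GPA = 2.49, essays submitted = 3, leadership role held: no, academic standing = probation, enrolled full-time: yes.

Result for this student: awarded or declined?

Atomic conditions:
  expected family contribution > 40553 USD: 29325 > 40553 is false
  essays submitted < 2: 3 < 2 is false
  NOT enrolled full-time: yes → false
  credits completed ≤ 178: 95 ≤ 178 is true
  declared major = nursing: business == nursing is false
  FAFSA on file: no → false
  essays submitted = 1: 3 == 1 is false
  state resident: no → false
  GPA ≥ 2.6: 2.49 ≥ 2.6 is false
  expected family contribution ≥ 50013 USD: 29325 ≥ 50013 is false
  household dependents ≥ 6: 2 ≥ 6 is false
  renewal applicant: no → false
  leadership role held: no → false
  academic standing = probation: probation == probation is true
  expected family contribution < 27774 USD: 29325 < 27774 is false
  GPA ≥ 3.79: 2.49 ≥ 3.79 is false
  declared major ∈ {biology, education, nursing}: business is not in the set → false
Combine:
[1.1.1.2] false OR false = false
[1.1.1.3] true AND false = false
[1.1.1] false OR false OR false = false
[1.1.2.1] exactly-one(false, false, false) = false
[1.1.2.2] false AND false AND false = false
[1.1.2] false OR false = false
[1.1.3.1.1] NOT false = true
[1.1.3.1] NOT true = false
[1.1.3.2.1] false OR true OR false = true
[1.1.3.2] NOT true = false
[1.1.3] false OR false = false
[1.1] false OR false OR false = false
[1] NOT false = true
[2] false → false (antecedent false ⇒ implication holds) = true
[root] true AND true = true
Overall: true → awarded

Awarded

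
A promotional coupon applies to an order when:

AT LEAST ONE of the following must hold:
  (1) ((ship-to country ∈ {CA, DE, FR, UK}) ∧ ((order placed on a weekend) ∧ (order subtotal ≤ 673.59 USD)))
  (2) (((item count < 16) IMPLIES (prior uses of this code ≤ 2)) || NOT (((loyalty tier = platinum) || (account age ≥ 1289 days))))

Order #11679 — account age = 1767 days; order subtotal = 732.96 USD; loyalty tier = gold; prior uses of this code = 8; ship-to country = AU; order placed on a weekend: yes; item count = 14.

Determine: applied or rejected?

Rejected

Atomic conditions:
  ship-to country ∈ {CA, DE, FR, UK}: AU is not in the set → false
  order placed on a weekend: yes → true
  order subtotal ≤ 673.59 USD: 732.96 ≤ 673.59 is false
  item count < 16: 14 < 16 is true
  prior uses of this code ≤ 2: 8 ≤ 2 is false
  loyalty tier = platinum: gold == platinum is false
  account age ≥ 1289 days: 1767 ≥ 1289 is true
Combine:
[1.2] true AND false = false
[1] false AND false = false
[2.1] true → false = false
[2.2.1] false OR true = true
[2.2] NOT true = false
[2] false OR false = false
[root] false OR false = false
Overall: false → rejected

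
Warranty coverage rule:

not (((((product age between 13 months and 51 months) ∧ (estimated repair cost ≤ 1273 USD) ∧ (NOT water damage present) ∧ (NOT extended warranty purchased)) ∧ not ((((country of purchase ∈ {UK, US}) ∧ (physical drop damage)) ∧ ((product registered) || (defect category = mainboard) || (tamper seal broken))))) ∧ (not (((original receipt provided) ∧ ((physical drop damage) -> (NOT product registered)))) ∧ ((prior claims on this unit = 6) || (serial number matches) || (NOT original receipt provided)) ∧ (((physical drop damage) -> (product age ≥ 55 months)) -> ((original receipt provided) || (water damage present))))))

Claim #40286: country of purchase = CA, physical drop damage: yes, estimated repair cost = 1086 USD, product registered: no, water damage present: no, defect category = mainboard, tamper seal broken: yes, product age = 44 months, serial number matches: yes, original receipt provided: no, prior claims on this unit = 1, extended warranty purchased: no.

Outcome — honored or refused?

Atomic conditions:
  product age between 13 months and 51 months: 44 in [13, 51] is true
  estimated repair cost ≤ 1273 USD: 1086 ≤ 1273 is true
  NOT water damage present: no → true
  NOT extended warranty purchased: no → true
  country of purchase ∈ {UK, US}: CA is not in the set → false
  physical drop damage: yes → true
  product registered: no → false
  defect category = mainboard: mainboard == mainboard is true
  tamper seal broken: yes → true
  original receipt provided: no → false
  NOT product registered: no → true
  prior claims on this unit = 6: 1 == 6 is false
  serial number matches: yes → true
  NOT original receipt provided: no → true
  product age ≥ 55 months: 44 ≥ 55 is false
  water damage present: no → false
Combine:
[1.1.1] true AND true AND true AND true = true
[1.1.2.1.1] false AND true = false
[1.1.2.1.2] false OR true OR true = true
[1.1.2.1] false AND true = false
[1.1.2] NOT false = true
[1.1] true AND true = true
[1.2.1.1.2] true → true = true
[1.2.1.1] false AND true = false
[1.2.1] NOT false = true
[1.2.2] false OR true OR true = true
[1.2.3.1] true → false = false
[1.2.3.2] false OR false = false
[1.2.3] false → false (antecedent false ⇒ implication holds) = true
[1.2] true AND true AND true = true
[1] true AND true = true
[root] NOT true = false
Overall: false → refused

Refused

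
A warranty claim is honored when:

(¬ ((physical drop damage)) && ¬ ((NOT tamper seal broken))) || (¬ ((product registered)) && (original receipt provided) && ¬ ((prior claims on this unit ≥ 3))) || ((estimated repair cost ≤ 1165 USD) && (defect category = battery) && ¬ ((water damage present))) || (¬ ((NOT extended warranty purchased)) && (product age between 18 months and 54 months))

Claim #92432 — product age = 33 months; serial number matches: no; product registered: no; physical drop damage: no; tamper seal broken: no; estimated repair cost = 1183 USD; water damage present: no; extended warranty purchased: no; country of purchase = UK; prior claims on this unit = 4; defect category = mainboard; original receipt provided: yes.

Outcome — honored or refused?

Atomic conditions:
  physical drop damage: no → false
  NOT tamper seal broken: no → true
  product registered: no → false
  original receipt provided: yes → true
  prior claims on this unit ≥ 3: 4 ≥ 3 is true
  estimated repair cost ≤ 1165 USD: 1183 ≤ 1165 is false
  defect category = battery: mainboard == battery is false
  water damage present: no → false
  NOT extended warranty purchased: no → true
  product age between 18 months and 54 months: 33 in [18, 54] is true
Combine:
[1.1] NOT false = true
[1.2] NOT true = false
[1] true AND false = false
[2.1] NOT false = true
[2.3] NOT true = false
[2] true AND true AND false = false
[3.3] NOT false = true
[3] false AND false AND true = false
[4.1] NOT true = false
[4] false AND true = false
[root] false OR false OR false OR false = false
Overall: false → refused

Refused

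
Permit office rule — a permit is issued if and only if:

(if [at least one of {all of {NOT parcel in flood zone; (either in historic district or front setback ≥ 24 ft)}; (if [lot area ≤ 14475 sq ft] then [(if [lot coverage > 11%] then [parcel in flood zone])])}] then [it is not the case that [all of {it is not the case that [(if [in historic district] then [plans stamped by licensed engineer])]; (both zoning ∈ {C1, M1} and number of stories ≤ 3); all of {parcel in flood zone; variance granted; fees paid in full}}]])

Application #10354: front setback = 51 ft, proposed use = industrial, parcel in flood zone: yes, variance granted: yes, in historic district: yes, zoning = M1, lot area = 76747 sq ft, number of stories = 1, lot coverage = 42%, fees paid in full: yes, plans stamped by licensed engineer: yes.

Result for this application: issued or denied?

Issued

Atomic conditions:
  NOT parcel in flood zone: yes → false
  in historic district: yes → true
  front setback ≥ 24 ft: 51 ≥ 24 is true
  lot area ≤ 14475 sq ft: 76747 ≤ 14475 is false
  lot coverage > 11%: 42 > 11 is true
  parcel in flood zone: yes → true
  plans stamped by licensed engineer: yes → true
  zoning ∈ {C1, M1}: M1 is in the set → true
  number of stories ≤ 3: 1 ≤ 3 is true
  variance granted: yes → true
  fees paid in full: yes → true
Combine:
[1.1.2] true OR true = true
[1.1] false AND true = false
[1.2.2] true → true = true
[1.2] false → true (antecedent false ⇒ implication holds) = true
[1] false OR true = true
[2.1.1.1] true → true = true
[2.1.1] NOT true = false
[2.1.2] true AND true = true
[2.1.3] true AND true AND true = true
[2.1] false AND true AND true = false
[2] NOT false = true
[root] true → true = true
Overall: true → issued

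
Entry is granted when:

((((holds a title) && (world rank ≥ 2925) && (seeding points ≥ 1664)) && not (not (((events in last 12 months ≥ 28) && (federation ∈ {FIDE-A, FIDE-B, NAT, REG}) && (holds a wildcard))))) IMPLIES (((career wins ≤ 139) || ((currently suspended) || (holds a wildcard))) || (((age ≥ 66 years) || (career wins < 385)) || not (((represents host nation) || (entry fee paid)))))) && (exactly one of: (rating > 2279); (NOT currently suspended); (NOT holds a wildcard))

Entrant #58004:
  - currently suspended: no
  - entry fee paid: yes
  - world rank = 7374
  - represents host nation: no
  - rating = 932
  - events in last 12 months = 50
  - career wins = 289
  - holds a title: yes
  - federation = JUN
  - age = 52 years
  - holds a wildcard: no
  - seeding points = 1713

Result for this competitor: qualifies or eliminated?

Eliminated

Atomic conditions:
  holds a title: yes → true
  world rank ≥ 2925: 7374 ≥ 2925 is true
  seeding points ≥ 1664: 1713 ≥ 1664 is true
  events in last 12 months ≥ 28: 50 ≥ 28 is true
  federation ∈ {FIDE-A, FIDE-B, NAT, REG}: JUN is not in the set → false
  holds a wildcard: no → false
  career wins ≤ 139: 289 ≤ 139 is false
  currently suspended: no → false
  age ≥ 66 years: 52 ≥ 66 is false
  career wins < 385: 289 < 385 is true
  represents host nation: no → false
  entry fee paid: yes → true
  rating > 2279: 932 > 2279 is false
  NOT currently suspended: no → true
  NOT holds a wildcard: no → true
Combine:
[1.1.1] true AND true AND true = true
[1.1.2.1.1] true AND false AND false = false
[1.1.2.1] NOT false = true
[1.1.2] NOT true = false
[1.1] true AND false = false
[1.2.1.2] false OR false = false
[1.2.1] false OR false = false
[1.2.2.1] false OR true = true
[1.2.2.2.1] false OR true = true
[1.2.2.2] NOT true = false
[1.2.2] true OR false = true
[1.2] false OR true = true
[1] false → true (antecedent false ⇒ implication holds) = true
[2] exactly-one(false, true, true) = false
[root] true AND false = false
Overall: false → eliminated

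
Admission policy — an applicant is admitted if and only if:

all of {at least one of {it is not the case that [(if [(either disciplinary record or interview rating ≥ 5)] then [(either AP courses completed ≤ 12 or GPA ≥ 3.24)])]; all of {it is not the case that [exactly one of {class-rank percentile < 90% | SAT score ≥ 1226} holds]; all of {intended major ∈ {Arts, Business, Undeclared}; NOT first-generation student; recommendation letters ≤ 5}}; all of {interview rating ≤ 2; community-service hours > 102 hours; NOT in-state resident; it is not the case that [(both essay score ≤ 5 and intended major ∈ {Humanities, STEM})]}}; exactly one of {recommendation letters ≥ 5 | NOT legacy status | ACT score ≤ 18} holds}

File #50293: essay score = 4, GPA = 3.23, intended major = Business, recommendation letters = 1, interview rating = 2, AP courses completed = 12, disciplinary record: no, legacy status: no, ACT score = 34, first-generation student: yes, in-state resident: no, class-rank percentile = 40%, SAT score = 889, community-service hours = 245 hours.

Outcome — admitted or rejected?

Admitted

Atomic conditions:
  disciplinary record: no → false
  interview rating ≥ 5: 2 ≥ 5 is false
  AP courses completed ≤ 12: 12 ≤ 12 is true
  GPA ≥ 3.24: 3.23 ≥ 3.24 is false
  class-rank percentile < 90%: 40 < 90 is true
  SAT score ≥ 1226: 889 ≥ 1226 is false
  intended major ∈ {Arts, Business, Undeclared}: Business is in the set → true
  NOT first-generation student: yes → false
  recommendation letters ≤ 5: 1 ≤ 5 is true
  interview rating ≤ 2: 2 ≤ 2 is true
  community-service hours > 102 hours: 245 > 102 is true
  NOT in-state resident: no → true
  essay score ≤ 5: 4 ≤ 5 is true
  intended major ∈ {Humanities, STEM}: Business is not in the set → false
  recommendation letters ≥ 5: 1 ≥ 5 is false
  NOT legacy status: no → true
  ACT score ≤ 18: 34 ≤ 18 is false
Combine:
[1.1.1.1] false OR false = false
[1.1.1.2] true OR false = true
[1.1.1] false → true (antecedent false ⇒ implication holds) = true
[1.1] NOT true = false
[1.2.1.1] exactly-one(true, false) = true
[1.2.1] NOT true = false
[1.2.2] true AND false AND true = false
[1.2] false AND false = false
[1.3.4.1] true AND false = false
[1.3.4] NOT false = true
[1.3] true AND true AND true AND true = true
[1] false OR false OR true = true
[2] exactly-one(false, true, false) = true
[root] true AND true = true
Overall: true → admitted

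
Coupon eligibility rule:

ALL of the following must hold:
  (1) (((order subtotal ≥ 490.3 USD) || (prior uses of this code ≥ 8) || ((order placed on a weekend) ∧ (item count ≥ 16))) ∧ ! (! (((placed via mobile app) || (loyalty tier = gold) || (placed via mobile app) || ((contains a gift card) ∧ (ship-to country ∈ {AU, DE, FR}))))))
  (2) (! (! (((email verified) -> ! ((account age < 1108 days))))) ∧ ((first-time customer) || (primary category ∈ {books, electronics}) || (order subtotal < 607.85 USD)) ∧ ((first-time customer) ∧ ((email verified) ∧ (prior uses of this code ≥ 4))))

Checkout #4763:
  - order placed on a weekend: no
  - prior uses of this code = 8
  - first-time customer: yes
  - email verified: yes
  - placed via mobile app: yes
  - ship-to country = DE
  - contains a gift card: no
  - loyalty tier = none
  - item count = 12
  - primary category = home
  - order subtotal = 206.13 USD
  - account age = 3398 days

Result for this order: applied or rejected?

Applied

Atomic conditions:
  order subtotal ≥ 490.3 USD: 206.13 ≥ 490.3 is false
  prior uses of this code ≥ 8: 8 ≥ 8 is true
  order placed on a weekend: no → false
  item count ≥ 16: 12 ≥ 16 is false
  placed via mobile app: yes → true
  loyalty tier = gold: none == gold is false
  contains a gift card: no → false
  ship-to country ∈ {AU, DE, FR}: DE is in the set → true
  email verified: yes → true
  account age < 1108 days: 3398 < 1108 is false
  first-time customer: yes → true
  primary category ∈ {books, electronics}: home is not in the set → false
  order subtotal < 607.85 USD: 206.13 < 607.85 is true
  prior uses of this code ≥ 4: 8 ≥ 4 is true
Combine:
[1.1.3] false AND false = false
[1.1] false OR true OR false = true
[1.2.1.1.4] false AND true = false
[1.2.1.1] true OR false OR true OR false = true
[1.2.1] NOT true = false
[1.2] NOT false = true
[1] true AND true = true
[2.1.1.1.2] NOT false = true
[2.1.1.1] true → true = true
[2.1.1] NOT true = false
[2.1] NOT false = true
[2.2] true OR false OR true = true
[2.3.2] true AND true = true
[2.3] true AND true = true
[2] true AND true AND true = true
[root] true AND true = true
Overall: true → applied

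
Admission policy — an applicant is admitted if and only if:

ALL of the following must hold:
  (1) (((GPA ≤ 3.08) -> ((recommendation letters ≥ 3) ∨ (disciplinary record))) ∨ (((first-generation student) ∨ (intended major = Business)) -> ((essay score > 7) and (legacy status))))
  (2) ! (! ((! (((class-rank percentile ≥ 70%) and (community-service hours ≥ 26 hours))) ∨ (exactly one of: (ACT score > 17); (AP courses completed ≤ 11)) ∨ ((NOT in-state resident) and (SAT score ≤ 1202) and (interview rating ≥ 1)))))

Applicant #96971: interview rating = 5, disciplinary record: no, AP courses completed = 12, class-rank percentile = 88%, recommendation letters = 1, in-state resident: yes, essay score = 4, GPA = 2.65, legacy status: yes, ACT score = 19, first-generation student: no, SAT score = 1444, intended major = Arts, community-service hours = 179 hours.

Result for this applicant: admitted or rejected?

Atomic conditions:
  GPA ≤ 3.08: 2.65 ≤ 3.08 is true
  recommendation letters ≥ 3: 1 ≥ 3 is false
  disciplinary record: no → false
  first-generation student: no → false
  intended major = Business: Arts == Business is false
  essay score > 7: 4 > 7 is false
  legacy status: yes → true
  class-rank percentile ≥ 70%: 88 ≥ 70 is true
  community-service hours ≥ 26 hours: 179 ≥ 26 is true
  ACT score > 17: 19 > 17 is true
  AP courses completed ≤ 11: 12 ≤ 11 is false
  NOT in-state resident: yes → false
  SAT score ≤ 1202: 1444 ≤ 1202 is false
  interview rating ≥ 1: 5 ≥ 1 is true
Combine:
[1.1.2] false OR false = false
[1.1] true → false = false
[1.2.1] false OR false = false
[1.2.2] false AND true = false
[1.2] false → false (antecedent false ⇒ implication holds) = true
[1] false OR true = true
[2.1.1.1.1] true AND true = true
[2.1.1.1] NOT true = false
[2.1.1.2] exactly-one(true, false) = true
[2.1.1.3] false AND false AND true = false
[2.1.1] false OR true OR false = true
[2.1] NOT true = false
[2] NOT false = true
[root] true AND true = true
Overall: true → admitted

Admitted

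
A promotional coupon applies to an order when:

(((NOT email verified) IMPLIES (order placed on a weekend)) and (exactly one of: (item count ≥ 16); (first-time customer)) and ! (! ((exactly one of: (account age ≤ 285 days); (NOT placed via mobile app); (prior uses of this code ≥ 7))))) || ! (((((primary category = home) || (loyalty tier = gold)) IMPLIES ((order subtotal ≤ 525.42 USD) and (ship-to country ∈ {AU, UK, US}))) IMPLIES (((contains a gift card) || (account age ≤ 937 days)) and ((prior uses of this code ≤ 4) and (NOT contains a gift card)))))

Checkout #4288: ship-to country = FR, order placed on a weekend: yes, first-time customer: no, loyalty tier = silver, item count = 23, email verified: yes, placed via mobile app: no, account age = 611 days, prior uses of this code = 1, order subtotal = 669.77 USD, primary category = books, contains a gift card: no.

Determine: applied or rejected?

Applied

Atomic conditions:
  NOT email verified: yes → false
  order placed on a weekend: yes → true
  item count ≥ 16: 23 ≥ 16 is true
  first-time customer: no → false
  account age ≤ 285 days: 611 ≤ 285 is false
  NOT placed via mobile app: no → true
  prior uses of this code ≥ 7: 1 ≥ 7 is false
  primary category = home: books == home is false
  loyalty tier = gold: silver == gold is false
  order subtotal ≤ 525.42 USD: 669.77 ≤ 525.42 is false
  ship-to country ∈ {AU, UK, US}: FR is not in the set → false
  contains a gift card: no → false
  account age ≤ 937 days: 611 ≤ 937 is true
  prior uses of this code ≤ 4: 1 ≤ 4 is true
  NOT contains a gift card: no → true
Combine:
[1.1] false → true (antecedent false ⇒ implication holds) = true
[1.2] exactly-one(true, false) = true
[1.3.1.1] exactly-one(false, true, false) = true
[1.3.1] NOT true = false
[1.3] NOT false = true
[1] true AND true AND true = true
[2.1.1.1] false OR false = false
[2.1.1.2] false AND false = false
[2.1.1] false → false (antecedent false ⇒ implication holds) = true
[2.1.2.1] false OR true = true
[2.1.2.2] true AND true = true
[2.1.2] true AND true = true
[2.1] true → true = true
[2] NOT true = false
[root] true OR false = true
Overall: true → applied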